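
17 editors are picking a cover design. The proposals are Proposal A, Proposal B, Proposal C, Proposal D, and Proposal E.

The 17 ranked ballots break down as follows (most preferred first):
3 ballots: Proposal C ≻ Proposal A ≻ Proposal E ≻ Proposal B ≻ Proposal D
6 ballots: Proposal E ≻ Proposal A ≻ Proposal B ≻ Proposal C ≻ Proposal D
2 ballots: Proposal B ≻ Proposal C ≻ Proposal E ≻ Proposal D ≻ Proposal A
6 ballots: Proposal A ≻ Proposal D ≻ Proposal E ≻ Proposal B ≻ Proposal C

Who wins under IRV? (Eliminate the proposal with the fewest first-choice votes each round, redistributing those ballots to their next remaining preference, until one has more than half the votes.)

Proposal A

Round 1: Proposal A 6, Proposal B 2, Proposal C 3, Proposal D 0, Proposal E 6. Proposal D eliminated.
Round 2: Proposal A 6, Proposal B 2, Proposal C 3, Proposal E 6. Proposal B eliminated.
Round 3: Proposal A 6, Proposal C 5, Proposal E 6. Proposal C eliminated.
Round 4: Proposal A 9, Proposal E 8. Proposal A has a majority (≥9).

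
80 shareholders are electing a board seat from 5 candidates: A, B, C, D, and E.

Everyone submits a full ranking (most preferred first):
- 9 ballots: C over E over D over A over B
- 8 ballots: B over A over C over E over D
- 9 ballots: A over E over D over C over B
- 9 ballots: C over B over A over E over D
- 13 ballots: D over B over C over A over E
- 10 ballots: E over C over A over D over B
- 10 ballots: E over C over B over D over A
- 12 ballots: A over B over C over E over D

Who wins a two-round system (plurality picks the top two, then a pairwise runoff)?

A

Round 1 first-place votes: A 21, B 8, C 18, D 13, E 20. A and E advance.
Runoff: A is ranked above E on 51 ballots, E above A on 29.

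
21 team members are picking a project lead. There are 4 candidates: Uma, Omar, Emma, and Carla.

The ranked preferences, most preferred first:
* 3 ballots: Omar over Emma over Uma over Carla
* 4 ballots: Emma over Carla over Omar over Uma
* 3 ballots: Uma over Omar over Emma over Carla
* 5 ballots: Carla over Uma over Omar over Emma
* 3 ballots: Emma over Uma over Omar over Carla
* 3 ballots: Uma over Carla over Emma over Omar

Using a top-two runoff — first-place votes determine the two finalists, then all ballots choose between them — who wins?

Uma

Round 1 first-place votes: Uma 6, Omar 3, Emma 7, Carla 5. Emma and Uma advance.
Runoff: Emma is ranked above Uma on 10 ballots, Uma above Emma on 11.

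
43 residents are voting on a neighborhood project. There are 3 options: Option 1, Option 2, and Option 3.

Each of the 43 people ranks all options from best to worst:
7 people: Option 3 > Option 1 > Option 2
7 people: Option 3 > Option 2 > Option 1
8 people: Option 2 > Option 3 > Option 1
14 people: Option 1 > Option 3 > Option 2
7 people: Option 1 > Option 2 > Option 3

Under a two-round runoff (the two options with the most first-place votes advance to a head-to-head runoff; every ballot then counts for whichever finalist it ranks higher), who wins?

Round 1 first-place votes: Option 1 21, Option 2 8, Option 3 14. Option 1 and Option 3 advance.
Runoff: Option 1 is ranked above Option 3 on 21 ballots, Option 3 above Option 1 on 22.

Option 3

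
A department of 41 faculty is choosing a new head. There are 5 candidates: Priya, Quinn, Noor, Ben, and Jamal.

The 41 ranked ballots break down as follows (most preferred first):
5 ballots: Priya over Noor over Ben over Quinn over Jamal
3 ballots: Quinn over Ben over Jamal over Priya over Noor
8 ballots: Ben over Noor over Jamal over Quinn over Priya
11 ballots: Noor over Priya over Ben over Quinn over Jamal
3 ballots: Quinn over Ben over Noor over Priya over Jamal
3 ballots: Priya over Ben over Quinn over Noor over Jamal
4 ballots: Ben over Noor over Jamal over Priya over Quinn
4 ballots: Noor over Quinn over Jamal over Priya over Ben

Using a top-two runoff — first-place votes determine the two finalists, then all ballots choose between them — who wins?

Round 1 first-place votes: Priya 8, Quinn 6, Noor 15, Ben 12, Jamal 0. Noor and Ben advance.
Runoff: Noor is ranked above Ben on 20 ballots, Ben above Noor on 21.

Ben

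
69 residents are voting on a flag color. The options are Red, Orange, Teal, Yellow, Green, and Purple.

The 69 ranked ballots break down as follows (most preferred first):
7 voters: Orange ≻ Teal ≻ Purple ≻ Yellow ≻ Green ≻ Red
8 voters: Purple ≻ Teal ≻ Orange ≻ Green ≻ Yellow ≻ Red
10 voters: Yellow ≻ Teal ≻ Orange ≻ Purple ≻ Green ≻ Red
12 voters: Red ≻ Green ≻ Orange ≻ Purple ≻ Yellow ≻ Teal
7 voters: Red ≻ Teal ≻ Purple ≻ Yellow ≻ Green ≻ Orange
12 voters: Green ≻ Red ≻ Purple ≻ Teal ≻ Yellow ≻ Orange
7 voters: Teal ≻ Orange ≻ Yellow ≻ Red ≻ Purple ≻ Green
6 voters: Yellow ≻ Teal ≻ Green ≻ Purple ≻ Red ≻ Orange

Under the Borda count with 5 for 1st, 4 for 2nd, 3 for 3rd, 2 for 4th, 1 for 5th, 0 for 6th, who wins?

Teal

Red: 7×0 + 8×0 + 10×0 + 12×5 + 7×5 + 12×4 + 7×2 + 6×1 = 163
Orange: 7×5 + 8×3 + 10×3 + 12×3 + 7×0 + 12×0 + 7×4 + 6×0 = 153
Teal: 7×4 + 8×4 + 10×4 + 12×0 + 7×4 + 12×2 + 7×5 + 6×4 = 211
Yellow: 7×2 + 8×1 + 10×5 + 12×1 + 7×2 + 12×1 + 7×3 + 6×5 = 161
Green: 7×1 + 8×2 + 10×1 + 12×4 + 7×1 + 12×5 + 7×0 + 6×3 = 166
Purple: 7×3 + 8×5 + 10×2 + 12×2 + 7×3 + 12×3 + 7×1 + 6×2 = 181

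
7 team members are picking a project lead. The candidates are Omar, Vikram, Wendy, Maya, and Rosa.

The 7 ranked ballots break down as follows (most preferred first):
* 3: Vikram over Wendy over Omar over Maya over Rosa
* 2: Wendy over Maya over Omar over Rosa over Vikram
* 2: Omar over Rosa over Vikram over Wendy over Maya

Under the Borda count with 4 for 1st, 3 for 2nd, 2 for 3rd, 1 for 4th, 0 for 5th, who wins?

Omar: 3×2 + 2×2 + 2×4 = 18
Vikram: 3×4 + 2×0 + 2×2 = 16
Wendy: 3×3 + 2×4 + 2×1 = 19
Maya: 3×1 + 2×3 + 2×0 = 9
Rosa: 3×0 + 2×1 + 2×3 = 8

Wendy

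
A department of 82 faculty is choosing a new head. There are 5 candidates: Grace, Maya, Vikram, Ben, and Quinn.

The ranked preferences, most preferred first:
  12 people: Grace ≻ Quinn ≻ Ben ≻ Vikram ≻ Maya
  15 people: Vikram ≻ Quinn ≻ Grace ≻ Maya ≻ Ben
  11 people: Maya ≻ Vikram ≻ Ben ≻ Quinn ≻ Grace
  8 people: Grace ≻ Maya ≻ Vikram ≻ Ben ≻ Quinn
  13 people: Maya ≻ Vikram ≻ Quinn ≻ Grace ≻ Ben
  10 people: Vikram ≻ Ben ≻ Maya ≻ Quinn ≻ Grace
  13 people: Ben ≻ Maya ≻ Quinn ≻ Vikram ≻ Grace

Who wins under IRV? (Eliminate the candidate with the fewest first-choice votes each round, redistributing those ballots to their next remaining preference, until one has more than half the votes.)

Maya

Round 1: Grace 20, Maya 24, Vikram 25, Ben 13, Quinn 0. Quinn eliminated.
Round 2: Grace 20, Maya 24, Vikram 25, Ben 13. Ben eliminated.
Round 3: Grace 20, Maya 37, Vikram 25. Grace eliminated.
Round 4: Maya 45, Vikram 37. Maya has a majority (≥42).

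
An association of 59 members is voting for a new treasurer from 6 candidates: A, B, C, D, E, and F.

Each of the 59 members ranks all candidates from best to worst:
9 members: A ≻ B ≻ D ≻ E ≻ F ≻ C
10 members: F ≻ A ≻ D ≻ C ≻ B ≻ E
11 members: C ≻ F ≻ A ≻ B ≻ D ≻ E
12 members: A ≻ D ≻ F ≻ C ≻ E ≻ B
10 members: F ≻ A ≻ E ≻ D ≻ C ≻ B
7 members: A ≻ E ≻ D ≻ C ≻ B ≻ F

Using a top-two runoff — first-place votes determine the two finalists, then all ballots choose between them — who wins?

F

Round 1 first-place votes: A 28, B 0, C 11, D 0, E 0, F 20. A and F advance.
Runoff: A is ranked above F on 28 ballots, F above A on 31.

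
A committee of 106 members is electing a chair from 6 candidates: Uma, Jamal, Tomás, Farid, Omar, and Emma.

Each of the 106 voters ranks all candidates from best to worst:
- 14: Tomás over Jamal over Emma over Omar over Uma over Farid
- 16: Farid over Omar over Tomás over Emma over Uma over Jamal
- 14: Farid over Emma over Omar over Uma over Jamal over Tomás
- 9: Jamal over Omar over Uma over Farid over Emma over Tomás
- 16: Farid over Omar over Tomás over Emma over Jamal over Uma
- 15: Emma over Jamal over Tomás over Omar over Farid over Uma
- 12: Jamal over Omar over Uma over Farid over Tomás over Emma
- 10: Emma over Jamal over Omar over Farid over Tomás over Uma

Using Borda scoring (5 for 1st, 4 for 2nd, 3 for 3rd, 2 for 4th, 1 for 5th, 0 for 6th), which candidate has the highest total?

Uma: 14×1 + 16×1 + 14×2 + 9×3 + 16×0 + 15×0 + 12×3 + 10×0 = 121
Jamal: 14×4 + 16×0 + 14×1 + 9×5 + 16×1 + 15×4 + 12×5 + 10×4 = 291
Tomás: 14×5 + 16×3 + 14×0 + 9×0 + 16×3 + 15×3 + 12×1 + 10×1 = 233
Farid: 14×0 + 16×5 + 14×5 + 9×2 + 16×5 + 15×1 + 12×2 + 10×2 = 307
Omar: 14×2 + 16×4 + 14×3 + 9×4 + 16×4 + 15×2 + 12×4 + 10×3 = 342
Emma: 14×3 + 16×2 + 14×4 + 9×1 + 16×2 + 15×5 + 12×0 + 10×5 = 296

Omar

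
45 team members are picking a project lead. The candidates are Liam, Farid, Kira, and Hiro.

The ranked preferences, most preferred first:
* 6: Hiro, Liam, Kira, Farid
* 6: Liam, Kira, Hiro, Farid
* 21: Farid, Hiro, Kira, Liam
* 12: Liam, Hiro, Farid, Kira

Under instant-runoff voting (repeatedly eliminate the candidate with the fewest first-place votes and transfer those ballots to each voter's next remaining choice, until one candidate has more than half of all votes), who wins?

Round 1: Liam 18, Farid 21, Kira 0, Hiro 6. Kira eliminated.
Round 2: Liam 18, Farid 21, Hiro 6. Hiro eliminated.
Round 3: Liam 24, Farid 21. Liam has a majority (≥23).

Liam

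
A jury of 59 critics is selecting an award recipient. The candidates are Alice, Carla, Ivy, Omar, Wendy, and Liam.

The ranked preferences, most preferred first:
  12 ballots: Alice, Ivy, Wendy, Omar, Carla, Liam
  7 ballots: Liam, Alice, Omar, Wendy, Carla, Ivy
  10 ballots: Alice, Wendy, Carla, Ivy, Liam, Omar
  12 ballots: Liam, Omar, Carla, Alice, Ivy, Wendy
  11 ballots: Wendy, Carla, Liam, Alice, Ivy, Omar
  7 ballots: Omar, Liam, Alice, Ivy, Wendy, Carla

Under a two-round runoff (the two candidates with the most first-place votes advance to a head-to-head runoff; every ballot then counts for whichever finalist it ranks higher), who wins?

Round 1 first-place votes: Alice 22, Carla 0, Ivy 0, Omar 7, Wendy 11, Liam 19. Alice and Liam advance.
Runoff: Alice is ranked above Liam on 22 ballots, Liam above Alice on 37.

Liam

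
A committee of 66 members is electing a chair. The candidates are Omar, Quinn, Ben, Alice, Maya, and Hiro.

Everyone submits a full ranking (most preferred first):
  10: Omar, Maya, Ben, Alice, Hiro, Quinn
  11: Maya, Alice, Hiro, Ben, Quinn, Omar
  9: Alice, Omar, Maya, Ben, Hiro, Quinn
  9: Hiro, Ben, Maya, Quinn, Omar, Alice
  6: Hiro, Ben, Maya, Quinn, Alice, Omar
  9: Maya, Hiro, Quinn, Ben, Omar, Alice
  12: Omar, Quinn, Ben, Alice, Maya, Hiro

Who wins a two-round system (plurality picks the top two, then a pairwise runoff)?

Maya

Round 1 first-place votes: Omar 22, Quinn 0, Ben 0, Alice 9, Maya 20, Hiro 15. Omar and Maya advance.
Runoff: Omar is ranked above Maya on 31 ballots, Maya above Omar on 35.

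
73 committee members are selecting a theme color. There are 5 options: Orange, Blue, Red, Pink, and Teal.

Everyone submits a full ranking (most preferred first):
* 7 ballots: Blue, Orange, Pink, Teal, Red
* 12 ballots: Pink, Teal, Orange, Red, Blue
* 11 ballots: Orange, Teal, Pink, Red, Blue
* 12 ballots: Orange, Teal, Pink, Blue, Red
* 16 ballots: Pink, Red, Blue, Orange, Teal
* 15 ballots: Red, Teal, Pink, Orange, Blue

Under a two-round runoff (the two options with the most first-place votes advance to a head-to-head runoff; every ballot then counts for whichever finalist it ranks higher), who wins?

Pink

Round 1 first-place votes: Orange 23, Blue 7, Red 15, Pink 28, Teal 0. Pink and Orange advance.
Runoff: Pink is ranked above Orange on 43 ballots, Orange above Pink on 30.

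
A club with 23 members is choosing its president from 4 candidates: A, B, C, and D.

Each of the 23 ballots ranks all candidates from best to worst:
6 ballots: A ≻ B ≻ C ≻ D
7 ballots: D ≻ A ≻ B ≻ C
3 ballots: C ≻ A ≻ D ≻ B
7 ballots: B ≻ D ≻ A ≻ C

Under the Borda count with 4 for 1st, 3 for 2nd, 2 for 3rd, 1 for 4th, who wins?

A: 6×4 + 7×3 + 3×3 + 7×2 = 68
B: 6×3 + 7×2 + 3×1 + 7×4 = 63
C: 6×2 + 7×1 + 3×4 + 7×1 = 38
D: 6×1 + 7×4 + 3×2 + 7×3 = 61

A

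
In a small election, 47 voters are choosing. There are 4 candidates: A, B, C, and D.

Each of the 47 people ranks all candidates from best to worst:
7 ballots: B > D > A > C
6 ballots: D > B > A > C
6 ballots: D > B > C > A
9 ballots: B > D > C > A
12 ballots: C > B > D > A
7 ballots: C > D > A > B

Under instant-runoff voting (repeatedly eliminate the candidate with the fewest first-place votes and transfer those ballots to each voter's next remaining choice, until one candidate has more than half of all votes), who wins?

B

Round 1: A 0, B 16, C 19, D 12. A eliminated.
Round 2: B 16, C 19, D 12. D eliminated.
Round 3: B 28, C 19. B has a majority (≥24).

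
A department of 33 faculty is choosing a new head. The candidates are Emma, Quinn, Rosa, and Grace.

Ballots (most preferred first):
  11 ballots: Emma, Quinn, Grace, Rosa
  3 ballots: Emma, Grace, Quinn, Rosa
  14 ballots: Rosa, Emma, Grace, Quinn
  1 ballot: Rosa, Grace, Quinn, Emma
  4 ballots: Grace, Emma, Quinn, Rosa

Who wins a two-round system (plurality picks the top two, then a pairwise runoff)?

Round 1 first-place votes: Emma 14, Quinn 0, Rosa 15, Grace 4. Rosa and Emma advance.
Runoff: Rosa is ranked above Emma on 15 ballots, Emma above Rosa on 18.

Emma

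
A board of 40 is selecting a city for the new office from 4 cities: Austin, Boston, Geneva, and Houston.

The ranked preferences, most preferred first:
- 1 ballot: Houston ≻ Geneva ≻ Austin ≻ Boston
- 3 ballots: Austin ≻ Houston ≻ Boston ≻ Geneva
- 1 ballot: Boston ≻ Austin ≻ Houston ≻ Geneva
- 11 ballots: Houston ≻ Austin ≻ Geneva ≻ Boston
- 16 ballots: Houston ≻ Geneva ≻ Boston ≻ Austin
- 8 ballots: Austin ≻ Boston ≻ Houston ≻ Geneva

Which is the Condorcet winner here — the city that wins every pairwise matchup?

Houston

Houston vs Austin: 28–12
Houston vs Boston: 31–9
Houston vs Geneva: 40–0
Houston beats every other city.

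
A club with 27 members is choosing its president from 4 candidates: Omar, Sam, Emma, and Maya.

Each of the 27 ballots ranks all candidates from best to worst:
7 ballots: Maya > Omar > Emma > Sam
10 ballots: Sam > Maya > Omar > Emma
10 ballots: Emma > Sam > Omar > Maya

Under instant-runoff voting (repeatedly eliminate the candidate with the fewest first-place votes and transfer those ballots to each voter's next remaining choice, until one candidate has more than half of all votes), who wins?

Round 1: Omar 0, Sam 10, Emma 10, Maya 7. Omar eliminated.
Round 2: Sam 10, Emma 10, Maya 7. Maya eliminated.
Round 3: Sam 10, Emma 17. Emma has a majority (≥14).

Emma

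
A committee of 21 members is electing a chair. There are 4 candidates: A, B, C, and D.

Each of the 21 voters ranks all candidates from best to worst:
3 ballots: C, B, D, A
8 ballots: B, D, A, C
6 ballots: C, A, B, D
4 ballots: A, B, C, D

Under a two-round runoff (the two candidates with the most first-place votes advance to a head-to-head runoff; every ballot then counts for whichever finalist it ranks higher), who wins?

Round 1 first-place votes: A 4, B 8, C 9, D 0. C and B advance.
Runoff: C is ranked above B on 9 ballots, B above C on 12.

B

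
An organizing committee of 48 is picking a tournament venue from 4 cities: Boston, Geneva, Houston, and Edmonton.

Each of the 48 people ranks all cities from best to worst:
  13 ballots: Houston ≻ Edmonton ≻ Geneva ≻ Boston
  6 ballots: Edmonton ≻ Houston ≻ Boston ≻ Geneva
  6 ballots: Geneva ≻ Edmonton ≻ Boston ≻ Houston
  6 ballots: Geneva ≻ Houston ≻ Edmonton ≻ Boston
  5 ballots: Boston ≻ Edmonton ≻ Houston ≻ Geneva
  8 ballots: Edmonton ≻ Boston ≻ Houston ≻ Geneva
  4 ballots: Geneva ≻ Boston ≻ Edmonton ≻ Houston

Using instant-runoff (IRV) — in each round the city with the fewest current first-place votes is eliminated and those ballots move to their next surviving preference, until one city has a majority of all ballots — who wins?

Edmonton

Round 1: Boston 5, Geneva 16, Houston 13, Edmonton 14. Boston eliminated.
Round 2: Geneva 16, Houston 13, Edmonton 19. Houston eliminated.
Round 3: Geneva 16, Edmonton 32. Edmonton has a majority (≥25).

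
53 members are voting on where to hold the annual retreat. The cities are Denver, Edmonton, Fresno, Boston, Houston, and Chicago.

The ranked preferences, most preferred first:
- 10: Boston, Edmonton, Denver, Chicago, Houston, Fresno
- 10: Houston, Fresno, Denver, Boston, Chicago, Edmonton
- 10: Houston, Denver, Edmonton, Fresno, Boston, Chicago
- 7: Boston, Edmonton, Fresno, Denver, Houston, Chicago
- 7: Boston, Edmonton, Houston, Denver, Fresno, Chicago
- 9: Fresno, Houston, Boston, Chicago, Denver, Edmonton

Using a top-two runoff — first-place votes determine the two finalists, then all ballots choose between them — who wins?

Houston

Round 1 first-place votes: Denver 0, Edmonton 0, Fresno 9, Boston 24, Houston 20, Chicago 0. Boston and Houston advance.
Runoff: Boston is ranked above Houston on 24 ballots, Houston above Boston on 29.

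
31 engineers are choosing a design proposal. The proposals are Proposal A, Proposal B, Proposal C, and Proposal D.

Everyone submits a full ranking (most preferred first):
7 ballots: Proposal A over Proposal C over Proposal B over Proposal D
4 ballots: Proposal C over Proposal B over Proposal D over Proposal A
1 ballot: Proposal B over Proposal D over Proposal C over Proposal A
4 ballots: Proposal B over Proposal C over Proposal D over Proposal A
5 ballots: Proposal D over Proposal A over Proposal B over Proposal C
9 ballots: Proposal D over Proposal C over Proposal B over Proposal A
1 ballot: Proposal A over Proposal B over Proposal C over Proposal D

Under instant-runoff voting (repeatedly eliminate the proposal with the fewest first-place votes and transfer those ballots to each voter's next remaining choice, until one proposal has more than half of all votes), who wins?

Proposal B

Round 1: Proposal A 8, Proposal B 5, Proposal C 4, Proposal D 14. Proposal C eliminated.
Round 2: Proposal A 8, Proposal B 9, Proposal D 14. Proposal A eliminated.
Round 3: Proposal B 17, Proposal D 14. Proposal B has a majority (≥16).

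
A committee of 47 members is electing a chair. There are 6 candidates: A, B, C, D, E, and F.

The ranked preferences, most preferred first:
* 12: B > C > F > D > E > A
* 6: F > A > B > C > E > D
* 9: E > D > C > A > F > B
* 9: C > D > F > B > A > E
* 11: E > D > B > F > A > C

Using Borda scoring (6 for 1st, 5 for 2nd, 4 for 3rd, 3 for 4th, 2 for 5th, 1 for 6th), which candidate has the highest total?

A: 12×1 + 6×5 + 9×3 + 9×2 + 11×2 = 109
B: 12×6 + 6×4 + 9×1 + 9×3 + 11×4 = 176
C: 12×5 + 6×3 + 9×4 + 9×6 + 11×1 = 179
D: 12×3 + 6×1 + 9×5 + 9×5 + 11×5 = 187
E: 12×2 + 6×2 + 9×6 + 9×1 + 11×6 = 165
F: 12×4 + 6×6 + 9×2 + 9×4 + 11×3 = 171

D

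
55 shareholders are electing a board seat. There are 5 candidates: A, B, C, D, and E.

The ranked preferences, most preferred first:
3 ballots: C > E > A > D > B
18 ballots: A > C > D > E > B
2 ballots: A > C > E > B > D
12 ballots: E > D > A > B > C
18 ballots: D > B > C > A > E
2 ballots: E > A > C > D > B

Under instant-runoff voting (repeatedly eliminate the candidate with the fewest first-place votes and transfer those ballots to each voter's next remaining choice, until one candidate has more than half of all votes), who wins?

D

Round 1: A 20, B 0, C 3, D 18, E 14. B eliminated.
Round 2: A 20, C 3, D 18, E 14. C eliminated.
Round 3: A 20, D 18, E 17. E eliminated.
Round 4: A 25, D 30. D has a majority (≥28).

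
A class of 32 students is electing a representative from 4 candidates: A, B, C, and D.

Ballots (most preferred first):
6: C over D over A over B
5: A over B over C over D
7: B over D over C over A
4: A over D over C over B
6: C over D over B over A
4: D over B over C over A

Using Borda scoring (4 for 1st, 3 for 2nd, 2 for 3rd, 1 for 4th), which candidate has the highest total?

A: 6×2 + 5×4 + 7×1 + 4×4 + 6×1 + 4×1 = 65
B: 6×1 + 5×3 + 7×4 + 4×1 + 6×2 + 4×3 = 77
C: 6×4 + 5×2 + 7×2 + 4×2 + 6×4 + 4×2 = 88
D: 6×3 + 5×1 + 7×3 + 4×3 + 6×3 + 4×4 = 90

D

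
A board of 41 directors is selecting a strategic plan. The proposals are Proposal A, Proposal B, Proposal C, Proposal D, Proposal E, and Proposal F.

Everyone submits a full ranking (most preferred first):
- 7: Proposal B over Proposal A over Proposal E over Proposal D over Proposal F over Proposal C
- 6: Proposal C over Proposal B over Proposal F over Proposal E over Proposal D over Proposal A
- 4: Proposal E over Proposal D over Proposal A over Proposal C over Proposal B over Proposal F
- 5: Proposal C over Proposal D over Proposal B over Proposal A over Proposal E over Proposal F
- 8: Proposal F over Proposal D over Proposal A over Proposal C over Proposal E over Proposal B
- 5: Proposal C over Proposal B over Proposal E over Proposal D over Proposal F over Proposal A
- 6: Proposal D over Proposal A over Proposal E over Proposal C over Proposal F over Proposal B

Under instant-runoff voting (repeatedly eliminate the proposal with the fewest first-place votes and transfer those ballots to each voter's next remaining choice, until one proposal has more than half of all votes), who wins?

Proposal D

Round 1: Proposal A 0, Proposal B 7, Proposal C 16, Proposal D 6, Proposal E 4, Proposal F 8. Proposal A eliminated.
Round 2: Proposal B 7, Proposal C 16, Proposal D 6, Proposal E 4, Proposal F 8. Proposal E eliminated.
Round 3: Proposal B 7, Proposal C 16, Proposal D 10, Proposal F 8. Proposal B eliminated.
Round 4: Proposal C 16, Proposal D 17, Proposal F 8. Proposal F eliminated.
Round 5: Proposal C 16, Proposal D 25. Proposal D has a majority (≥21).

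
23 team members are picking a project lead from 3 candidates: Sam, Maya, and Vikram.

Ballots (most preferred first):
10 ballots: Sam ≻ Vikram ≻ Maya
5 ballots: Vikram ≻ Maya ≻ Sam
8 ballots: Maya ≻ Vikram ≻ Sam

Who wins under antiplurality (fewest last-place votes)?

Vikram

Last-place votes: Sam 13, Maya 10, Vikram 0.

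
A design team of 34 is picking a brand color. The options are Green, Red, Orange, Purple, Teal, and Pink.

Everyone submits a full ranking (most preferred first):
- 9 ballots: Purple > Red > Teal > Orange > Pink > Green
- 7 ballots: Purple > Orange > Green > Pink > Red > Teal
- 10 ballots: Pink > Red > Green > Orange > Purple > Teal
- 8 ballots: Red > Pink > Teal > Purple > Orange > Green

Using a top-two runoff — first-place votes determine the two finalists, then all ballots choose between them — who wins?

Round 1 first-place votes: Green 0, Red 8, Orange 0, Purple 16, Teal 0, Pink 10. Purple and Pink advance.
Runoff: Purple is ranked above Pink on 16 ballots, Pink above Purple on 18.

Pink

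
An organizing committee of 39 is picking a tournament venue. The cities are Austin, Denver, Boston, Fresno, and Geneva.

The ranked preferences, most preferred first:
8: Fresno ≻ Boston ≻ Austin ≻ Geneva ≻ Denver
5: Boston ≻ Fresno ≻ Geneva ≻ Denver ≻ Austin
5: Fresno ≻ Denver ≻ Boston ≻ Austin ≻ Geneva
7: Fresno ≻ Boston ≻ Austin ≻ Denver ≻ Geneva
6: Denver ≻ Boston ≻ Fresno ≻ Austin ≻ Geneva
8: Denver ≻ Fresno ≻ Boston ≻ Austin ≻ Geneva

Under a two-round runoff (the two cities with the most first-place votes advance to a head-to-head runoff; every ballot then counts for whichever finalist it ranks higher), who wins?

Fresno

Round 1 first-place votes: Austin 0, Denver 14, Boston 5, Fresno 20, Geneva 0. Fresno and Denver advance.
Runoff: Fresno is ranked above Denver on 25 ballots, Denver above Fresno on 14.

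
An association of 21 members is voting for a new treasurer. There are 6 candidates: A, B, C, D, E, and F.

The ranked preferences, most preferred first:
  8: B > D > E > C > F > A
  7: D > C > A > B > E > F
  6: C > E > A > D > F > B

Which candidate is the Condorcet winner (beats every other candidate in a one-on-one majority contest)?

D vs A: 15–6
D vs B: 13–8
D vs C: 15–6
D vs E: 15–6
D vs F: 21–0
D beats every other candidate.

D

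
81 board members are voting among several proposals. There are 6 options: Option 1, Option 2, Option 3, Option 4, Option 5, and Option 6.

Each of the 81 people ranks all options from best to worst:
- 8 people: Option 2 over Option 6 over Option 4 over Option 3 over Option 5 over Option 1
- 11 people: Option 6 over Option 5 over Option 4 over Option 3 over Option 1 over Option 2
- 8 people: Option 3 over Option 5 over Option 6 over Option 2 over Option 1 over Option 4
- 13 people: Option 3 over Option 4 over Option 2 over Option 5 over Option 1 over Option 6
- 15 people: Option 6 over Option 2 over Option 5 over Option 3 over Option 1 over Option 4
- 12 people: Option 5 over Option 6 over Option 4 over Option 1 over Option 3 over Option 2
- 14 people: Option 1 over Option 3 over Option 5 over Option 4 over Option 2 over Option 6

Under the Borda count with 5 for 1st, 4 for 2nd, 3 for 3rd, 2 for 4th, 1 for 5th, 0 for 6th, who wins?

Option 1: 8×0 + 11×1 + 8×1 + 13×1 + 15×1 + 12×2 + 14×5 = 141
Option 2: 8×5 + 11×0 + 8×2 + 13×3 + 15×4 + 12×0 + 14×1 = 169
Option 3: 8×2 + 11×2 + 8×5 + 13×5 + 15×2 + 12×1 + 14×4 = 241
Option 4: 8×3 + 11×3 + 8×0 + 13×4 + 15×0 + 12×3 + 14×2 = 173
Option 5: 8×1 + 11×4 + 8×4 + 13×2 + 15×3 + 12×5 + 14×3 = 257
Option 6: 8×4 + 11×5 + 8×3 + 13×0 + 15×5 + 12×4 + 14×0 = 234

Option 5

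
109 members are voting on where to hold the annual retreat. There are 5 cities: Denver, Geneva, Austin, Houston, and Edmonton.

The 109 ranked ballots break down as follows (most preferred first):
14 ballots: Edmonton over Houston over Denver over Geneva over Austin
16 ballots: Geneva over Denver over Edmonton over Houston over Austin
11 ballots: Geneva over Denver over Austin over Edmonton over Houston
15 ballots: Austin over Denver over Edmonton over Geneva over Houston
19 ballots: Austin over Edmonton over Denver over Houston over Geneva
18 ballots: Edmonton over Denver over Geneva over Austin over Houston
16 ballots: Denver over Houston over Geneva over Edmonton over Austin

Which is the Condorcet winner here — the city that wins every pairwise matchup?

Denver

Denver vs Geneva: 82–27
Denver vs Austin: 75–34
Denver vs Houston: 95–14
Denver vs Edmonton: 58–51
Denver beats every other city.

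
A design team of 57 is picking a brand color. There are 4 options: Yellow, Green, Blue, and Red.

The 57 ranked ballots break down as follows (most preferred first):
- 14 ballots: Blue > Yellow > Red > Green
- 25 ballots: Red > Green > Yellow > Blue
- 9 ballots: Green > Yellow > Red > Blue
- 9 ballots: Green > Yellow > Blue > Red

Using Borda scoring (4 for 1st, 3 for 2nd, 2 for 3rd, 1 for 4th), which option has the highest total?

Green

Yellow: 14×3 + 25×2 + 9×3 + 9×3 = 146
Green: 14×1 + 25×3 + 9×4 + 9×4 = 161
Blue: 14×4 + 25×1 + 9×1 + 9×2 = 108
Red: 14×2 + 25×4 + 9×2 + 9×1 = 155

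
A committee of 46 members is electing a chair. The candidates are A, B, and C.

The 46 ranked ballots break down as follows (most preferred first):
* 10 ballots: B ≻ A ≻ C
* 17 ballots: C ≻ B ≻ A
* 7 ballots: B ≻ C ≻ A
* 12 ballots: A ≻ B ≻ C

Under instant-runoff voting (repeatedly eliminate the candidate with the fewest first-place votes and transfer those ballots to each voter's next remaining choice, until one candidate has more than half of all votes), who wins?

Round 1: A 12, B 17, C 17. A eliminated.
Round 2: B 29, C 17. B has a majority (≥24).

B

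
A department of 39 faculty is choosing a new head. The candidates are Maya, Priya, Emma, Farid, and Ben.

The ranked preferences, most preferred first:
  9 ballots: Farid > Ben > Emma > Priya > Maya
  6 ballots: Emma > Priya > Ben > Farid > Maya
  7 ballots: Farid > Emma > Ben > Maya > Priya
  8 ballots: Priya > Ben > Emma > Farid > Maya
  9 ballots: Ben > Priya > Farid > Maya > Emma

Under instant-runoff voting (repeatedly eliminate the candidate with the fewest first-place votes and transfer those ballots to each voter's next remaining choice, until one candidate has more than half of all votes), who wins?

Round 1: Maya 0, Priya 8, Emma 6, Farid 16, Ben 9. Maya eliminated.
Round 2: Priya 8, Emma 6, Farid 16, Ben 9. Emma eliminated.
Round 3: Priya 14, Farid 16, Ben 9. Ben eliminated.
Round 4: Priya 23, Farid 16. Priya has a majority (≥20).

Priya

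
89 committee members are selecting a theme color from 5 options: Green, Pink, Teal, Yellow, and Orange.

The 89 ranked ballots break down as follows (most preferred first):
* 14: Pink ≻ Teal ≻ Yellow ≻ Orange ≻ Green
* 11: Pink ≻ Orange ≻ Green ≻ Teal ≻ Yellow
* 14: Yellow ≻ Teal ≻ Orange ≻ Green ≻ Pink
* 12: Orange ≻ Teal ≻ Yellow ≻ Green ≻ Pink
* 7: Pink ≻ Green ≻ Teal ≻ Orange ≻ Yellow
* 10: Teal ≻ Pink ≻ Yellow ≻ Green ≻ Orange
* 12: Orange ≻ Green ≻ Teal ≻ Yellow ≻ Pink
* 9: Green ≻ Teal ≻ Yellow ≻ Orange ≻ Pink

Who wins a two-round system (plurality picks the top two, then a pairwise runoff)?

Round 1 first-place votes: Green 9, Pink 32, Teal 10, Yellow 14, Orange 24. Pink and Orange advance.
Runoff: Pink is ranked above Orange on 42 ballots, Orange above Pink on 47.

Orange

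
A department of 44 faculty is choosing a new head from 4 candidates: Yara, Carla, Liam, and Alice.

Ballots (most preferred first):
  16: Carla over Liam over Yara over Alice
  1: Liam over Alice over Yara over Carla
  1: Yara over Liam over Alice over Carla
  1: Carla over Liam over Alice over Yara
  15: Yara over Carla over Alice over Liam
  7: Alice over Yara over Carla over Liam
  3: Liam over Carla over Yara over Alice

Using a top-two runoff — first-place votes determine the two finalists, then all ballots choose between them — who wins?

Yara

Round 1 first-place votes: Yara 16, Carla 17, Liam 4, Alice 7. Carla and Yara advance.
Runoff: Carla is ranked above Yara on 20 ballots, Yara above Carla on 24.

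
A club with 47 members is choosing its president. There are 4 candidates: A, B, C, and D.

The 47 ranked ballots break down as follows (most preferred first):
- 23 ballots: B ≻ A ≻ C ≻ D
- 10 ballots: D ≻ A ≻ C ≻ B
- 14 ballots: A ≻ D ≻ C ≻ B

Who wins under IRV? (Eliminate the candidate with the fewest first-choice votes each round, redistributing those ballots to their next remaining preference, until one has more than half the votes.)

Round 1: A 14, B 23, C 0, D 10. C eliminated.
Round 2: A 14, B 23, D 10. D eliminated.
Round 3: A 24, B 23. A has a majority (≥24).

A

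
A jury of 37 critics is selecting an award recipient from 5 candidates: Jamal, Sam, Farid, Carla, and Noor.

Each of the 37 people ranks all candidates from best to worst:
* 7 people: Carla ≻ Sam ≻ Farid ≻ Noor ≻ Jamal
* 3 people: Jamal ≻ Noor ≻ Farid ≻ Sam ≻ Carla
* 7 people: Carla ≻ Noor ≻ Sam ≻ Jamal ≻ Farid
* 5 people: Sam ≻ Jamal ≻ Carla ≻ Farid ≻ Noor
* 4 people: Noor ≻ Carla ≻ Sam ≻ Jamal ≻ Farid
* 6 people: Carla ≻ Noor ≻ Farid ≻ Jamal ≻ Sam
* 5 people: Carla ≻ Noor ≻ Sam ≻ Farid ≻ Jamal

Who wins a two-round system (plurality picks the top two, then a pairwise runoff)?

Round 1 first-place votes: Jamal 3, Sam 5, Farid 0, Carla 25, Noor 4. Carla and Sam advance.
Runoff: Carla is ranked above Sam on 29 ballots, Sam above Carla on 8.

Carla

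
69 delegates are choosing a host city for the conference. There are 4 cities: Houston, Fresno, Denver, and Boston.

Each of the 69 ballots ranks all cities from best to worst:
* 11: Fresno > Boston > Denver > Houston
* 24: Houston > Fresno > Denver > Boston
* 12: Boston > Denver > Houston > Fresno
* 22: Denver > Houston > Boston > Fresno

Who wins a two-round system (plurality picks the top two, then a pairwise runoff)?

Round 1 first-place votes: Houston 24, Fresno 11, Denver 22, Boston 12. Houston and Denver advance.
Runoff: Houston is ranked above Denver on 24 ballots, Denver above Houston on 45.

Denver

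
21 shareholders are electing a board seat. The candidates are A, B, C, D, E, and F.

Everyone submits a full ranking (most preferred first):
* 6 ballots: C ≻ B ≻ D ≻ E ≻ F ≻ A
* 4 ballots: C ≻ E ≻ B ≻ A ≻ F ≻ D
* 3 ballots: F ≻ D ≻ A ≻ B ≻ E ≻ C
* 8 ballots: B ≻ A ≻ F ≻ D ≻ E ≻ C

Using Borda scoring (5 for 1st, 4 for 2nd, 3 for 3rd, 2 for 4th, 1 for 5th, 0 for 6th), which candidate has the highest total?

A: 6×0 + 4×2 + 3×3 + 8×4 = 49
B: 6×4 + 4×3 + 3×2 + 8×5 = 82
C: 6×5 + 4×5 + 3×0 + 8×0 = 50
D: 6×3 + 4×0 + 3×4 + 8×2 = 46
E: 6×2 + 4×4 + 3×1 + 8×1 = 39
F: 6×1 + 4×1 + 3×5 + 8×3 = 49

B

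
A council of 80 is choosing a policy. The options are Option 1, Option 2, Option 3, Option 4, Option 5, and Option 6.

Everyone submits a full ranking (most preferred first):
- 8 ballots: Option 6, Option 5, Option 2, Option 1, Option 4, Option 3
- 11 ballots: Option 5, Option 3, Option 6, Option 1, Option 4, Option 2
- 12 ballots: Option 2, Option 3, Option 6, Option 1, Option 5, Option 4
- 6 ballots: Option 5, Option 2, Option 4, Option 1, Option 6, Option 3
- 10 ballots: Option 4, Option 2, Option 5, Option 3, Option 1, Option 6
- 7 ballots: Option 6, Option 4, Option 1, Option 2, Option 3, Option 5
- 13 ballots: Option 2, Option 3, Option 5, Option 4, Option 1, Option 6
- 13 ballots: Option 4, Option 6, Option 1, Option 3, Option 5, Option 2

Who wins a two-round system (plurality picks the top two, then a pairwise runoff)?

Option 4

Round 1 first-place votes: Option 1 0, Option 2 25, Option 3 0, Option 4 23, Option 5 17, Option 6 15. Option 2 and Option 4 advance.
Runoff: Option 2 is ranked above Option 4 on 39 ballots, Option 4 above Option 2 on 41.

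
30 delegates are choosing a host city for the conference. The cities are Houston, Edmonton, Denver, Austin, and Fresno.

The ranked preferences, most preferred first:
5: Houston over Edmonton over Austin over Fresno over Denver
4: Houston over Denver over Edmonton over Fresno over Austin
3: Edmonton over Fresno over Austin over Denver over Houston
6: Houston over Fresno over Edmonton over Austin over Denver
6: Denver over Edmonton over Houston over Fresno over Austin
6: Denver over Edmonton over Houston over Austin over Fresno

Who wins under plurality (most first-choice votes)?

First-place votes: Houston 15, Edmonton 3, Denver 12, Austin 0, Fresno 0.

Houston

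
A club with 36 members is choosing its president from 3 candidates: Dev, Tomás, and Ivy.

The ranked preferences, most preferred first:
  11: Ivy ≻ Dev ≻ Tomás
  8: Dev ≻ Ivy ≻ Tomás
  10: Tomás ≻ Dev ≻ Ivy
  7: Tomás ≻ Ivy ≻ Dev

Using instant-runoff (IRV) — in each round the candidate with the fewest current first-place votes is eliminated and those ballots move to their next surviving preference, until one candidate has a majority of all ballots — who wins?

Ivy

Round 1: Dev 8, Tomás 17, Ivy 11. Dev eliminated.
Round 2: Tomás 17, Ivy 19. Ivy has a majority (≥19).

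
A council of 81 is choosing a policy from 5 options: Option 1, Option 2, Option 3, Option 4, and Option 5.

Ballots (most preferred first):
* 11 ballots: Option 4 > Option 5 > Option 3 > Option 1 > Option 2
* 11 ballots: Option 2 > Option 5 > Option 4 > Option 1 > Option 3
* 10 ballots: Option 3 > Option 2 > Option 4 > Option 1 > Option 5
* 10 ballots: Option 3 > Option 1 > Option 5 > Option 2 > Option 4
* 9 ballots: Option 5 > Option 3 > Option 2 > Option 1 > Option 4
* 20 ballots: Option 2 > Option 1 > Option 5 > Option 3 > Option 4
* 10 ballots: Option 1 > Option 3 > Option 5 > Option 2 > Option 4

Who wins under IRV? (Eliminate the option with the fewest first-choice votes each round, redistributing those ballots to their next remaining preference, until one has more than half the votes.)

Round 1: Option 1 10, Option 2 31, Option 3 20, Option 4 11, Option 5 9. Option 5 eliminated.
Round 2: Option 1 10, Option 2 31, Option 3 29, Option 4 11. Option 1 eliminated.
Round 3: Option 2 31, Option 3 39, Option 4 11. Option 4 eliminated.
Round 4: Option 2 31, Option 3 50. Option 3 has a majority (≥41).

Option 3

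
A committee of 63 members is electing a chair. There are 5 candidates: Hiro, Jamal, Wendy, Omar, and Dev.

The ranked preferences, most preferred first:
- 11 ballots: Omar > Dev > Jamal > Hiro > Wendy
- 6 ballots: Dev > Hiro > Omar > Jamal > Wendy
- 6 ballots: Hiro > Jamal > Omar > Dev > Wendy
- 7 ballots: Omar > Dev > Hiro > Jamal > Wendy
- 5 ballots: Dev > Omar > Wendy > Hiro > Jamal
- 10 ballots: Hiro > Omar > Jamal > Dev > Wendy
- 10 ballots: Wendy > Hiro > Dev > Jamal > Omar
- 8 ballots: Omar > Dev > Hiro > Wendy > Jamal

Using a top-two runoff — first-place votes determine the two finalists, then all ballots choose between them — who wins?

Hiro

Round 1 first-place votes: Hiro 16, Jamal 0, Wendy 10, Omar 26, Dev 11. Omar and Hiro advance.
Runoff: Omar is ranked above Hiro on 31 ballots, Hiro above Omar on 32.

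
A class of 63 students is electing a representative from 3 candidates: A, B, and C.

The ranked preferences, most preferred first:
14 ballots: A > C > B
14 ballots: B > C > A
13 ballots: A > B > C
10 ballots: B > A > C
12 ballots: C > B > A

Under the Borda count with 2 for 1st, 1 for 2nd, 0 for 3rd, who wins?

B

A: 14×2 + 14×0 + 13×2 + 10×1 + 12×0 = 64
B: 14×0 + 14×2 + 13×1 + 10×2 + 12×1 = 73
C: 14×1 + 14×1 + 13×0 + 10×0 + 12×2 = 52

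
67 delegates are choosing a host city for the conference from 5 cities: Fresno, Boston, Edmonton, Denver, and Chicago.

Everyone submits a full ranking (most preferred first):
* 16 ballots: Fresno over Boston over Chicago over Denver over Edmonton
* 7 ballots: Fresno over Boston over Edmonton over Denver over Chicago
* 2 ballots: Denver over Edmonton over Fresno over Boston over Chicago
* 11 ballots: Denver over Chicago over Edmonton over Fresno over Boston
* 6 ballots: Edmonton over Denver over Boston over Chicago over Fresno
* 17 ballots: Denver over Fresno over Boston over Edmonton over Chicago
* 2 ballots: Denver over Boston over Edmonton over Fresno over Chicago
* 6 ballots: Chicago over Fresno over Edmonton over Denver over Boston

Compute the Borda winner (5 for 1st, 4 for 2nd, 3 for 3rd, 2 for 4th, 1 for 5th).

Fresno: 16×5 + 7×5 + 2×3 + 11×2 + 6×1 + 17×4 + 2×2 + 6×4 = 245
Boston: 16×4 + 7×4 + 2×2 + 11×1 + 6×3 + 17×3 + 2×4 + 6×1 = 190
Edmonton: 16×1 + 7×3 + 2×4 + 11×3 + 6×5 + 17×2 + 2×3 + 6×3 = 166
Denver: 16×2 + 7×2 + 2×5 + 11×5 + 6×4 + 17×5 + 2×5 + 6×2 = 242
Chicago: 16×3 + 7×1 + 2×1 + 11×4 + 6×2 + 17×1 + 2×1 + 6×5 = 162

Fresno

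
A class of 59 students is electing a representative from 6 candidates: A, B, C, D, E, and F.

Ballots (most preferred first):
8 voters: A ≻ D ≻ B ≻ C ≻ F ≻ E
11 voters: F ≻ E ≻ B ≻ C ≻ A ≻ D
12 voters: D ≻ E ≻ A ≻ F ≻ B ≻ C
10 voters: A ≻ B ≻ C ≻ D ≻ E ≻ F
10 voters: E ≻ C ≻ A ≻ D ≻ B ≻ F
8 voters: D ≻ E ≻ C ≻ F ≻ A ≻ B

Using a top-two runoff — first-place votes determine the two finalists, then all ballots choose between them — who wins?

Round 1 first-place votes: A 18, B 0, C 0, D 20, E 10, F 11. D and A advance.
Runoff: D is ranked above A on 20 ballots, A above D on 39.

A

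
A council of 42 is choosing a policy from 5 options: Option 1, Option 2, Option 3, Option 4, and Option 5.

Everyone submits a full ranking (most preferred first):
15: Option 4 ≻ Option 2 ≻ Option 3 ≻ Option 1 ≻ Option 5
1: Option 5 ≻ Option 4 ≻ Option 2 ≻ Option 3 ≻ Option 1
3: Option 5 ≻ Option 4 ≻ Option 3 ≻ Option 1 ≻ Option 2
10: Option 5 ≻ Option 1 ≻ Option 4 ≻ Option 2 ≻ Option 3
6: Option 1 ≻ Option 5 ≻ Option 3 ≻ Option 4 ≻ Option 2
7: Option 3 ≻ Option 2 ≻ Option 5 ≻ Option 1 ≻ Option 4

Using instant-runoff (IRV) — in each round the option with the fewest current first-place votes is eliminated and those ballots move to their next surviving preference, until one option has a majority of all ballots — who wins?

Option 5

Round 1: Option 1 6, Option 2 0, Option 3 7, Option 4 15, Option 5 14. Option 2 eliminated.
Round 2: Option 1 6, Option 3 7, Option 4 15, Option 5 14. Option 1 eliminated.
Round 3: Option 3 7, Option 4 15, Option 5 20. Option 3 eliminated.
Round 4: Option 4 15, Option 5 27. Option 5 has a majority (≥22).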